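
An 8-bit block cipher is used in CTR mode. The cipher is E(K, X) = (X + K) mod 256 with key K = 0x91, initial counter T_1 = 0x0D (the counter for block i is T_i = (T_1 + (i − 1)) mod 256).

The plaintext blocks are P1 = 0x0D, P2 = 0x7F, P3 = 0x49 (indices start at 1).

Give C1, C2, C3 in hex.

C1 = 0x93, C2 = 0xE0, C3 = 0xE9

CTR encryption: S_i = E(K, T_i) where T_i is the counter for block i; C_i = P_i ⊕ S_i.
C1: T = 0x0D, S = E(K, T) = 0x9E; 0x0D ⊕ 0x9E = 0x93.
C2: T = 0x0E, S = E(K, T) = 0x9F; 0x7F ⊕ 0x9F = 0xE0.
C3: T = 0x0F, S = E(K, T) = 0xA0; 0x49 ⊕ 0xA0 = 0xE9.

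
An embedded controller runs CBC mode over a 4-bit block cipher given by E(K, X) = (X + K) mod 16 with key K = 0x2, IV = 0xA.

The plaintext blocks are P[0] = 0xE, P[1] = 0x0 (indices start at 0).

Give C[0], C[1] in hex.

CBC encryption: C_i = E(K, P_i ⊕ C_{i−1}), with C_{−1} = IV.
C[0]: P[0] ⊕ 0xA = 0x4; E(K, 0x4) = 0x6.
C[1]: P[1] ⊕ 0x6 = 0x6; E(K, 0x6) = 0x8.

C[0] = 0x6, C[1] = 0x8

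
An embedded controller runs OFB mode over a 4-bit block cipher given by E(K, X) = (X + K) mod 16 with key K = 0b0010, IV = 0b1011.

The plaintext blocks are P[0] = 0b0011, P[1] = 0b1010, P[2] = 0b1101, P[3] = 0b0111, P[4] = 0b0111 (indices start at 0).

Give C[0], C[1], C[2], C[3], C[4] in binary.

OFB encryption: S_i = E(K, S_{i−1}) with S_{−1} = IV; C_i = P_i ⊕ S_i.
C[0]: S = E(K, 0b1011) = 0b1101; 0b0011 ⊕ 0b1101 = 0b1110.
C[1]: S = E(K, 0b1101) = 0b1111; 0b1010 ⊕ 0b1111 = 0b0101.
C[2]: S = E(K, 0b1111) = 0b0001; 0b1101 ⊕ 0b0001 = 0b1100.
C[3]: S = E(K, 0b0001) = 0b0011; 0b0111 ⊕ 0b0011 = 0b0100.
C[4]: S = E(K, 0b0011) = 0b0101; 0b0111 ⊕ 0b0101 = 0b0010.

C[0] = 0b1110, C[1] = 0b0101, C[2] = 0b1100, C[3] = 0b0100, C[4] = 0b0010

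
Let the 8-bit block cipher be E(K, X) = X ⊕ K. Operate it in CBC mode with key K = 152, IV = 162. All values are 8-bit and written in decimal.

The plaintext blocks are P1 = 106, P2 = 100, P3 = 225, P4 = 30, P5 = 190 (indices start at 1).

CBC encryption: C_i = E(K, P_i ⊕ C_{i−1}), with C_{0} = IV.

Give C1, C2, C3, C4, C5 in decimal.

C1: P1 ⊕ 162 = 200; E(K, 200) = 80.
C2: P2 ⊕ 80 = 52; E(K, 52) = 172.
C3: P3 ⊕ 172 = 77; E(K, 77) = 213.
C4: P4 ⊕ 213 = 203; E(K, 203) = 83.
C5: P5 ⊕ 83 = 237; E(K, 237) = 117.

C1 = 80, C2 = 172, C3 = 213, C4 = 83, C5 = 117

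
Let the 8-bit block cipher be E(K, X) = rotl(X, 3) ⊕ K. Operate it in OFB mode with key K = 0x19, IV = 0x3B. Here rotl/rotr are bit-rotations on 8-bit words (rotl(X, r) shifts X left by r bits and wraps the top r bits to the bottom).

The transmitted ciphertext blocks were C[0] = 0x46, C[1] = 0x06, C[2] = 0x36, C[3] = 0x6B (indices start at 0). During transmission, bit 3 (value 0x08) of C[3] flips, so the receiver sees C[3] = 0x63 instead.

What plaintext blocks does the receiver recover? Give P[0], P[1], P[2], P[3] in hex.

P[0] = 0x86, P[1] = 0x19, P[2] = 0xD7, P[3] = 0x75

OFB decryption: S_i = E(K, S_{i−1}) with S_{−1} = IV; P_i = C_i ⊕ S_i.
Only C[3] changed, to 0x63. In OFB, a change in C_i flips the same bit in P_i only; the keystream is unaffected. Decrypting the received ciphertext:
P[0]: S = E(K, 0x3B) = 0xC0; 0x46 ⊕ 0xC0 = 0x86.
P[1]: S = E(K, 0xC0) = 0x1F; 0x06 ⊕ 0x1F = 0x19.
P[2]: S = E(K, 0x1F) = 0xE1; 0x36 ⊕ 0xE1 = 0xD7.
P[3]: S = E(K, 0xE1) = 0x16; 0x63 ⊕ 0x16 = 0x75.
Blocks that differ from the original plaintext: P[3].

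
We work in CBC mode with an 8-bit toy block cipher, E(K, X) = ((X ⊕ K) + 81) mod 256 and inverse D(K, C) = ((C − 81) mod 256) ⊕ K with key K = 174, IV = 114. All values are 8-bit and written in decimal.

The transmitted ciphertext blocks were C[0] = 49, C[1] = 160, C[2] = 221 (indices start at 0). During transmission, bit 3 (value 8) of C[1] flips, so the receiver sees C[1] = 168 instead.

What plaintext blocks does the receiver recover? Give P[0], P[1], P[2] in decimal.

P[0] = 60, P[1] = 200, P[2] = 138

CBC decryption: P_i = D(K, C_i) ⊕ C_{i−1}, with C_{−1} = IV.
Only C[1] changed, to 168. In CBC, a change in C_i garbles P_i and flips the same bit in P_{i+1}. Decrypting the received ciphertext:
P[0]: D(K, 49) = 78; 78 ⊕ 114 = 60.
P[1]: D(K, 168) = 249; 249 ⊕ 49 = 200.
P[2]: D(K, 221) = 34; 34 ⊕ 168 = 138.
Blocks that differ from the original plaintext: P[1], P[2].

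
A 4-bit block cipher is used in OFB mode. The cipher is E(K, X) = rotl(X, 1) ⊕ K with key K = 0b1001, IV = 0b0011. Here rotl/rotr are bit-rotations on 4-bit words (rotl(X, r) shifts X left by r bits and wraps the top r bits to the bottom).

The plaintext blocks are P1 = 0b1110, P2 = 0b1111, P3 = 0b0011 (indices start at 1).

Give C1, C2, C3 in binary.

OFB encryption: S_i = E(K, S_{i−1}) with S_{0} = IV; C_i = P_i ⊕ S_i.
C1: S = E(K, 0b0011) = 0b1111; 0b1110 ⊕ 0b1111 = 0b0001.
C2: S = E(K, 0b1111) = 0b0110; 0b1111 ⊕ 0b0110 = 0b1001.
C3: S = E(K, 0b0110) = 0b0101; 0b0011 ⊕ 0b0101 = 0b0110.

C1 = 0b0001, C2 = 0b1001, C3 = 0b0110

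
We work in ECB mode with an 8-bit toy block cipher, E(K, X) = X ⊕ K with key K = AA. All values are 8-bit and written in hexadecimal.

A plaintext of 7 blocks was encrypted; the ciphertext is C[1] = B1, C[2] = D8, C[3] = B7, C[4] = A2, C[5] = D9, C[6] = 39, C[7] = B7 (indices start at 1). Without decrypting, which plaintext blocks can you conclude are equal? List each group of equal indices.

ECB encrypts each block independently with the same key, so equal ciphertext blocks imply equal plaintext blocks.
C[3] = C[7] = B7, so P[3] = P[7].

P[3] = P[7]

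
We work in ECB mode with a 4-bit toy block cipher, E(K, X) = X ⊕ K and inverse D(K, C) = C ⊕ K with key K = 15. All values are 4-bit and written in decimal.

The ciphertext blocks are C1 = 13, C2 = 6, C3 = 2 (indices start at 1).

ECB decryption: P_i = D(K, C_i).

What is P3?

P3 = 13

P3: D(K, 2) = 13.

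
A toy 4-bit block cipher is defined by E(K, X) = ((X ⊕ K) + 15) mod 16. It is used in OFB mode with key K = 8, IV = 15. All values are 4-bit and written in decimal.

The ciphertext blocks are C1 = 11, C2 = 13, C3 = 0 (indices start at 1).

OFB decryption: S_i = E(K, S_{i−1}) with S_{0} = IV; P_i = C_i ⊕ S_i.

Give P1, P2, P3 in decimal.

P1: S = E(K, 15) = 6; 11 ⊕ 6 = 13.
P2: S = E(K, 6) = 13; 13 ⊕ 13 = 0.
P3: S = E(K, 13) = 4; 0 ⊕ 4 = 4.

P1 = 13, P2 = 0, P3 = 4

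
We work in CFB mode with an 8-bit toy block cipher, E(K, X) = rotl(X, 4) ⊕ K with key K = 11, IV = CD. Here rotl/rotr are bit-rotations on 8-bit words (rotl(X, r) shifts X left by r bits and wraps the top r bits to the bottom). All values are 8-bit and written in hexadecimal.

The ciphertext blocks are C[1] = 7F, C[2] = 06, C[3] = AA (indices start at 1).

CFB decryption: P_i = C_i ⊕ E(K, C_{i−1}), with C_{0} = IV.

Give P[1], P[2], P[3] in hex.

P[1]: E(K, CD) = CD; 7F ⊕ CD = B2.
P[2]: E(K, 7F) = E6; 06 ⊕ E6 = E0.
P[3]: E(K, 06) = 71; AA ⊕ 71 = DB.

P[1] = B2, P[2] = E0, P[3] = DB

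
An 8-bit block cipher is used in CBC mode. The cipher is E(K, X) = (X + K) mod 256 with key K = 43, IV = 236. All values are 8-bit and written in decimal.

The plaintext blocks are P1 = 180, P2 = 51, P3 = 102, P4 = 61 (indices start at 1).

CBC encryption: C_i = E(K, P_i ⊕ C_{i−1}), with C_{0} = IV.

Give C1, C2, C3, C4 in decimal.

C1: P1 ⊕ 236 = 88; E(K, 88) = 131.
C2: P2 ⊕ 131 = 176; E(K, 176) = 219.
C3: P3 ⊕ 219 = 189; E(K, 189) = 232.
C4: P4 ⊕ 232 = 213; E(K, 213) = 0.

C1 = 131, C2 = 219, C3 = 232, C4 = 0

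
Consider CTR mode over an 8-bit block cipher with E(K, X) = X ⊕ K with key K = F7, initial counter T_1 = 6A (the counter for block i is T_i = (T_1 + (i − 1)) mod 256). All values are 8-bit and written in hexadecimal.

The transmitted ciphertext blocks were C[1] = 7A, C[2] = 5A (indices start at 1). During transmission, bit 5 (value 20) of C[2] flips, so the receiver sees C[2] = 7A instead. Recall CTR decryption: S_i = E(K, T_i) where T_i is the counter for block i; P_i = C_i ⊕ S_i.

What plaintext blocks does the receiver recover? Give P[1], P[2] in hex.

Only C[2] changed, to 7A. In CTR, a change in C_i flips the same bit in P_i only; the keystream is unaffected. Decrypting the received ciphertext:
P[1]: T = 6A, S = E(K, T) = 9D; 7A ⊕ 9D = E7.
P[2]: T = 6B, S = E(K, T) = 9C; 7A ⊕ 9C = E6.
Blocks that differ from the original plaintext: P[2].

P[1] = E7, P[2] = E6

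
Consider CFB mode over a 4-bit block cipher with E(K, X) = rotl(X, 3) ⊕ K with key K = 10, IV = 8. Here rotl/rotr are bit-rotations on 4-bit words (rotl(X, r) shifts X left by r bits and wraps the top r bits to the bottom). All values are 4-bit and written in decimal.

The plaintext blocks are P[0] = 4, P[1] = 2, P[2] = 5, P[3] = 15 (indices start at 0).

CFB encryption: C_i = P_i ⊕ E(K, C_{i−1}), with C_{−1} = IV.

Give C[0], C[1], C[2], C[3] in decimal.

C[0] = 10, C[1] = 13, C[2] = 1, C[3] = 13

C[0]: E(K, 8) = 14; 4 ⊕ 14 = 10.
C[1]: E(K, 10) = 15; 2 ⊕ 15 = 13.
C[2]: E(K, 13) = 4; 5 ⊕ 4 = 1.
C[3]: E(K, 1) = 2; 15 ⊕ 2 = 13.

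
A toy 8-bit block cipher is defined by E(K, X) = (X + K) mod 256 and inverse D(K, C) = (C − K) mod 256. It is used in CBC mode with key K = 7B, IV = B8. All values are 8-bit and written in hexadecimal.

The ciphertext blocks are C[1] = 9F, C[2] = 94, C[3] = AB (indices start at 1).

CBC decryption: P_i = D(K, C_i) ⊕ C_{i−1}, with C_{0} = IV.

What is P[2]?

P[2]: D(K, 94) = 19; 19 ⊕ 9F = 86.

P[2] = 86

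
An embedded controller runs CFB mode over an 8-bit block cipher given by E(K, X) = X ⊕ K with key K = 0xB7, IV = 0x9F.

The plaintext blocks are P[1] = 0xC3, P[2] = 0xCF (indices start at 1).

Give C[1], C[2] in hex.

C[1] = 0xEB, C[2] = 0x93

CFB encryption: C_i = P_i ⊕ E(K, C_{i−1}), with C_{0} = IV.
C[1]: E(K, 0x9F) = 0x28; 0xC3 ⊕ 0x28 = 0xEB.
C[2]: E(K, 0xEB) = 0x5C; 0xCF ⊕ 0x5C = 0x93.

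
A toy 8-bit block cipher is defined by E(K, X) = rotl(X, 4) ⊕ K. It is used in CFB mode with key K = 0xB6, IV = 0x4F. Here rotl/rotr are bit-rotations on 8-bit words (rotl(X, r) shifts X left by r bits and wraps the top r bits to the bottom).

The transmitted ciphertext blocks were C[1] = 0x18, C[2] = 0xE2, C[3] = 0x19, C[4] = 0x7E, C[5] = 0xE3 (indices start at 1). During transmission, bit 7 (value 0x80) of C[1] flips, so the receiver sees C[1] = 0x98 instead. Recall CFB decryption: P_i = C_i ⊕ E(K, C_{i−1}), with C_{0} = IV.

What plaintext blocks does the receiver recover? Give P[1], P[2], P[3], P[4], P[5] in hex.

P[1] = 0xDA, P[2] = 0xDD, P[3] = 0x81, P[4] = 0x59, P[5] = 0xB2

Only C[1] changed, to 0x98. In CFB, a change in C_i flips the same bit in P_i and garbles P_{i+1}. Decrypting the received ciphertext:
P[1]: E(K, 0x4F) = 0x42; 0x98 ⊕ 0x42 = 0xDA.
P[2]: E(K, 0x98) = 0x3F; 0xE2 ⊕ 0x3F = 0xDD.
P[3]: E(K, 0xE2) = 0x98; 0x19 ⊕ 0x98 = 0x81.
P[4]: E(K, 0x19) = 0x27; 0x7E ⊕ 0x27 = 0x59.
P[5]: E(K, 0x7E) = 0x51; 0xE3 ⊕ 0x51 = 0xB2.
Blocks that differ from the original plaintext: P[1], P[2].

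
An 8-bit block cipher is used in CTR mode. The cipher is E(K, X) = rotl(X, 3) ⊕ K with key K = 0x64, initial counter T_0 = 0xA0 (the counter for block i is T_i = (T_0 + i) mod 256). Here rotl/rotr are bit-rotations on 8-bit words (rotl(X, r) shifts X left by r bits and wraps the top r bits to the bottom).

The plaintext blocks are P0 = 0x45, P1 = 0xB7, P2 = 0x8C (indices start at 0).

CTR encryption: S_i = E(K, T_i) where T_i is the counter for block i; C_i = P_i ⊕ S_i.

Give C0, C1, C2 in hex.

C0: T = 0xA0, S = E(K, T) = 0x61; 0x45 ⊕ 0x61 = 0x24.
C1: T = 0xA1, S = E(K, T) = 0x69; 0xB7 ⊕ 0x69 = 0xDE.
C2: T = 0xA2, S = E(K, T) = 0x71; 0x8C ⊕ 0x71 = 0xFD.

C0 = 0x24, C1 = 0xDE, C2 = 0xFD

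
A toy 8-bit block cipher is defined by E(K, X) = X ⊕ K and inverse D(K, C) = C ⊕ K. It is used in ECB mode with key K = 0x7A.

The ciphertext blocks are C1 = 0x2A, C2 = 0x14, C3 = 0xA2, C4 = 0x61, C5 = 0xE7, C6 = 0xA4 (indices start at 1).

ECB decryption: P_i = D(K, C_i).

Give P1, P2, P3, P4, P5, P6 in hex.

P1: D(K, 0x2A) = 0x50.
P2: D(K, 0x14) = 0x6E.
P3: D(K, 0xA2) = 0xD8.
P4: D(K, 0x61) = 0x1B.
P5: D(K, 0xE7) = 0x9D.
P6: D(K, 0xA4) = 0xDE.

P1 = 0x50, P2 = 0x6E, P3 = 0xD8, P4 = 0x1B, P5 = 0x9D, P6 = 0xDE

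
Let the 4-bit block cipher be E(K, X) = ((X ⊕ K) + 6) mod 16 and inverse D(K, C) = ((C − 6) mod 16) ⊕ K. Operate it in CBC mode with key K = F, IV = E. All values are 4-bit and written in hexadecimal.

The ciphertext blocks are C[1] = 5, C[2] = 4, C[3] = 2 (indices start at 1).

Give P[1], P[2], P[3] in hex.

CBC decryption: P_i = D(K, C_i) ⊕ C_{i−1}, with C_{0} = IV.
P[1]: D(K, 5) = 0; 0 ⊕ E = E.
P[2]: D(K, 4) = 1; 1 ⊕ 5 = 4.
P[3]: D(K, 2) = 3; 3 ⊕ 4 = 7.

P[1] = E, P[2] = 4, P[3] = 7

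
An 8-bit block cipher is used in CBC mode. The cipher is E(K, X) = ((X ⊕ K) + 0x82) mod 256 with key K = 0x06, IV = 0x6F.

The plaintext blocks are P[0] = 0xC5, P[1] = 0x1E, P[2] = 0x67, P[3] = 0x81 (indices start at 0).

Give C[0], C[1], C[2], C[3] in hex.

C[0] = 0x2E, C[1] = 0xB8, C[2] = 0x5B, C[3] = 0x5E

CBC encryption: C_i = E(K, P_i ⊕ C_{i−1}), with C_{−1} = IV.
C[0]: P[0] ⊕ 0x6F = 0xAA; E(K, 0xAA) = 0x2E.
C[1]: P[1] ⊕ 0x2E = 0x30; E(K, 0x30) = 0xB8.
C[2]: P[2] ⊕ 0xB8 = 0xDF; E(K, 0xDF) = 0x5B.
C[3]: P[3] ⊕ 0x5B = 0xDA; E(K, 0xDA) = 0x5E.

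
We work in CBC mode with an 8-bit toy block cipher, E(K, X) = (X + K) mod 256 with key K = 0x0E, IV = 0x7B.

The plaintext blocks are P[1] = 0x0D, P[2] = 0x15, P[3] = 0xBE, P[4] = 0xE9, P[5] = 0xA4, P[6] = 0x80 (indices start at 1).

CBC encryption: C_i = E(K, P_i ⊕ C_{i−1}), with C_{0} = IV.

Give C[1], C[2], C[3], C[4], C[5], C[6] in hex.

C[1]: P[1] ⊕ 0x7B = 0x76; E(K, 0x76) = 0x84.
C[2]: P[2] ⊕ 0x84 = 0x91; E(K, 0x91) = 0x9F.
C[3]: P[3] ⊕ 0x9F = 0x21; E(K, 0x21) = 0x2F.
C[4]: P[4] ⊕ 0x2F = 0xC6; E(K, 0xC6) = 0xD4.
C[5]: P[5] ⊕ 0xD4 = 0x70; E(K, 0x70) = 0x7E.
C[6]: P[6] ⊕ 0x7E = 0xFE; E(K, 0xFE) = 0x0C.

C[1] = 0x84, C[2] = 0x9F, C[3] = 0x2F, C[4] = 0xD4, C[5] = 0x7E, C[6] = 0x0C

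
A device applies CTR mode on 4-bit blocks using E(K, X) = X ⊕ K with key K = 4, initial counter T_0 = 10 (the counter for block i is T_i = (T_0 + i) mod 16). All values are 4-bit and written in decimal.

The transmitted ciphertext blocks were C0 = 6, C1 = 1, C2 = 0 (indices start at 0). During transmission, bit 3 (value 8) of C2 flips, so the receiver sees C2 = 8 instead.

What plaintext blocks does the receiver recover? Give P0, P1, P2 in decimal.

P0 = 8, P1 = 14, P2 = 0

CTR decryption: S_i = E(K, T_i) where T_i is the counter for block i; P_i = C_i ⊕ S_i.
Only C2 changed, to 8. In CTR, a change in C_i flips the same bit in P_i only; the keystream is unaffected. Decrypting the received ciphertext:
P0: T = 10, S = E(K, T) = 14; 6 ⊕ 14 = 8.
P1: T = 11, S = E(K, T) = 15; 1 ⊕ 15 = 14.
P2: T = 12, S = E(K, T) = 8; 8 ⊕ 8 = 0.
Blocks that differ from the original plaintext: P2.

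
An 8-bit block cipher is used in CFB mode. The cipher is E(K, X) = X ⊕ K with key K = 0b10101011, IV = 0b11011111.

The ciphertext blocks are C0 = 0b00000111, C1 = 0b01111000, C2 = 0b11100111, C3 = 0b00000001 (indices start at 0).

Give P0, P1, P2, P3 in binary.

P0 = 0b01110011, P1 = 0b11010100, P2 = 0b00110100, P3 = 0b01001101

CFB decryption: P_i = C_i ⊕ E(K, C_{i−1}), with C_{−1} = IV.
P0: E(K, 0b11011111) = 0b01110100; 0b00000111 ⊕ 0b01110100 = 0b01110011.
P1: E(K, 0b00000111) = 0b10101100; 0b01111000 ⊕ 0b10101100 = 0b11010100.
P2: E(K, 0b01111000) = 0b11010011; 0b11100111 ⊕ 0b11010011 = 0b00110100.
P3: E(K, 0b11100111) = 0b01001100; 0b00000001 ⊕ 0b01001100 = 0b01001101.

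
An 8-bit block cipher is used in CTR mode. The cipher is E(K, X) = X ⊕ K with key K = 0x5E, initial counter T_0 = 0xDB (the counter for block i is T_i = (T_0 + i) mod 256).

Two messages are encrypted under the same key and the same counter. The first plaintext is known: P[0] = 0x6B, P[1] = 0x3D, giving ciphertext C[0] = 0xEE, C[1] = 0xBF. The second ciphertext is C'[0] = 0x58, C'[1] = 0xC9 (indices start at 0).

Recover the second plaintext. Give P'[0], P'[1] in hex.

P'[0] = 0xDD, P'[1] = 0x4B

In CTR with a reused counter, both messages share the same keystream S_i, so C_i ⊕ C'_i = P_i ⊕ P'_i and thus P'_i = P_i ⊕ C_i ⊕ C'_i.
P'[0]: 0x6B ⊕ 0xEE ⊕ 0x58 = 0xDD.
P'[1]: 0x3D ⊕ 0xBF ⊕ 0xC9 = 0x4B.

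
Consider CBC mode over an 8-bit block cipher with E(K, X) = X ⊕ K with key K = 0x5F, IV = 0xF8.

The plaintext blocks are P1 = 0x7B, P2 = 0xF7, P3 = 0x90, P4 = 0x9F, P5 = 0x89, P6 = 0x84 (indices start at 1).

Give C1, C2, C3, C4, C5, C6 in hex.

CBC encryption: C_i = E(K, P_i ⊕ C_{i−1}), with C_{0} = IV.
C1: P1 ⊕ 0xF8 = 0x83; E(K, 0x83) = 0xDC.
C2: P2 ⊕ 0xDC = 0x2B; E(K, 0x2B) = 0x74.
C3: P3 ⊕ 0x74 = 0xE4; E(K, 0xE4) = 0xBB.
C4: P4 ⊕ 0xBB = 0x24; E(K, 0x24) = 0x7B.
C5: P5 ⊕ 0x7B = 0xF2; E(K, 0xF2) = 0xAD.
C6: P6 ⊕ 0xAD = 0x29; E(K, 0x29) = 0x76.

C1 = 0xDC, C2 = 0x74, C3 = 0xBB, C4 = 0x7B, C5 = 0xAD, C6 = 0x76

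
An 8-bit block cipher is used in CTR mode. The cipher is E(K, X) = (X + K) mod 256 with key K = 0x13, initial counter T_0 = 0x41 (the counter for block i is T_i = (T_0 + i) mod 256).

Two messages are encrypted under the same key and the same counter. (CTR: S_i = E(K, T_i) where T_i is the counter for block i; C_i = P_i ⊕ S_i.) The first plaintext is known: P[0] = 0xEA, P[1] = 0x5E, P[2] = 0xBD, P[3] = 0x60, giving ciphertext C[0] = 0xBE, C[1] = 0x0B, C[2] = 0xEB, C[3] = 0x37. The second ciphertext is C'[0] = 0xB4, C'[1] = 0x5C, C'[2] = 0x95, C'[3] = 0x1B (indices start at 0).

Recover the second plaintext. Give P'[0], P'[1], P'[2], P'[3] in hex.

P'[0] = 0xE0, P'[1] = 0x09, P'[2] = 0xC3, P'[3] = 0x4C

In CTR with a reused counter, both messages share the same keystream S_i, so C_i ⊕ C'_i = P_i ⊕ P'_i and thus P'_i = P_i ⊕ C_i ⊕ C'_i.
P'[0]: 0xEA ⊕ 0xBE ⊕ 0xB4 = 0xE0.
P'[1]: 0x5E ⊕ 0x0B ⊕ 0x5C = 0x09.
P'[2]: 0xBD ⊕ 0xEB ⊕ 0x95 = 0xC3.
P'[3]: 0x60 ⊕ 0x37 ⊕ 0x1B = 0x4C.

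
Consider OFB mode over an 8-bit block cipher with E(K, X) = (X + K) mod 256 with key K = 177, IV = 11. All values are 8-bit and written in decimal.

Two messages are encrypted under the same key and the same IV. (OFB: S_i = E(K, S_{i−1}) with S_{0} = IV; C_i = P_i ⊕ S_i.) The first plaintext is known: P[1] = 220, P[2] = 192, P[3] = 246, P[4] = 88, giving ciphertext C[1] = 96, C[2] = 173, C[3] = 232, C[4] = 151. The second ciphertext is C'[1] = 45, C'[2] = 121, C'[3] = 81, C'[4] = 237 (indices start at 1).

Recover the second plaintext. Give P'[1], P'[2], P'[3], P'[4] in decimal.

In OFB with a reused IV, both messages share the same keystream S_i, so C_i ⊕ C'_i = P_i ⊕ P'_i and thus P'_i = P_i ⊕ C_i ⊕ C'_i.
P'[1]: 220 ⊕ 96 ⊕ 45 = 145.
P'[2]: 192 ⊕ 173 ⊕ 121 = 20.
P'[3]: 246 ⊕ 232 ⊕ 81 = 79.
P'[4]: 88 ⊕ 151 ⊕ 237 = 34.

P'[1] = 145, P'[2] = 20, P'[3] = 79, P'[4] = 34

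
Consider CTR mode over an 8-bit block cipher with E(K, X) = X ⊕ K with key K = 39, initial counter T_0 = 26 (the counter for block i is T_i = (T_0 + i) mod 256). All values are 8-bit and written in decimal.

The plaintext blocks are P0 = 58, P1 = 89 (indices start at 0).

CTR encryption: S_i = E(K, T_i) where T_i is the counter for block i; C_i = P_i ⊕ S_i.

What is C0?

C0 = 7

C0: T = 26, S = E(K, T) = 61; 58 ⊕ 61 = 7.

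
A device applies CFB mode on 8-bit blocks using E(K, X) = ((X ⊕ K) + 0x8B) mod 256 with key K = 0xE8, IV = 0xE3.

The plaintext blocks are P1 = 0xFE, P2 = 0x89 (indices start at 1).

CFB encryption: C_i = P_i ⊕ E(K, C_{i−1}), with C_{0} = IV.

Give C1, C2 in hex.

C1 = 0x68, C2 = 0x82

C1: E(K, 0xE3) = 0x96; 0xFE ⊕ 0x96 = 0x68.
C2: E(K, 0x68) = 0x0B; 0x89 ⊕ 0x0B = 0x82.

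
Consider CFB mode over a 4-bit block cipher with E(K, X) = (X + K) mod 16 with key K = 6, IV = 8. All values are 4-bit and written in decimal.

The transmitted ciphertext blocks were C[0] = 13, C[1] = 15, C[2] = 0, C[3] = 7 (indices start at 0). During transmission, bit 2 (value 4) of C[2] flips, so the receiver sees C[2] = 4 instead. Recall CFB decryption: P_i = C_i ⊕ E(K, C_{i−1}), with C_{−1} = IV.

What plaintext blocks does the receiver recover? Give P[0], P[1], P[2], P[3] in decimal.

Only C[2] changed, to 4. In CFB, a change in C_i flips the same bit in P_i and garbles P_{i+1}. Decrypting the received ciphertext:
P[0]: E(K, 8) = 14; 13 ⊕ 14 = 3.
P[1]: E(K, 13) = 3; 15 ⊕ 3 = 12.
P[2]: E(K, 15) = 5; 4 ⊕ 5 = 1.
P[3]: E(K, 4) = 10; 7 ⊕ 10 = 13.
Blocks that differ from the original plaintext: P[2], P[3].

P[0] = 3, P[1] = 12, P[2] = 1, P[3] = 13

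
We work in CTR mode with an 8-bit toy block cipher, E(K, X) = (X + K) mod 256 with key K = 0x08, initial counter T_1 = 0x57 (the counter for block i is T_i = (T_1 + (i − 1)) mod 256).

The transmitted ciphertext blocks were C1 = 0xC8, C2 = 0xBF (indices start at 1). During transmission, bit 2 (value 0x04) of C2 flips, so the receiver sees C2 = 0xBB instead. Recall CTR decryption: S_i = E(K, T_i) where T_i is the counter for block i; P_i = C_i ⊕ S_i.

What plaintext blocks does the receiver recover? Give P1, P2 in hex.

P1 = 0x97, P2 = 0xDB

Only C2 changed, to 0xBB. In CTR, a change in C_i flips the same bit in P_i only; the keystream is unaffected. Decrypting the received ciphertext:
P1: T = 0x57, S = E(K, T) = 0x5F; 0xC8 ⊕ 0x5F = 0x97.
P2: T = 0x58, S = E(K, T) = 0x60; 0xBB ⊕ 0x60 = 0xDB.
Blocks that differ from the original plaintext: P2.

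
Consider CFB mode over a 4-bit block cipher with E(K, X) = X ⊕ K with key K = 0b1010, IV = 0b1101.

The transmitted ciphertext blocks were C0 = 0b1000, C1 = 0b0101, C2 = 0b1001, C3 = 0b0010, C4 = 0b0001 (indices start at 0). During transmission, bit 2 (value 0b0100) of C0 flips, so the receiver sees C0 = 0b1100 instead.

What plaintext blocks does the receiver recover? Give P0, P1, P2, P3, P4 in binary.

CFB decryption: P_i = C_i ⊕ E(K, C_{i−1}), with C_{−1} = IV.
Only C0 changed, to 0b1100. In CFB, a change in C_i flips the same bit in P_i and garbles P_{i+1}. Decrypting the received ciphertext:
P0: E(K, 0b1101) = 0b0111; 0b1100 ⊕ 0b0111 = 0b1011.
P1: E(K, 0b1100) = 0b0110; 0b0101 ⊕ 0b0110 = 0b0011.
P2: E(K, 0b0101) = 0b1111; 0b1001 ⊕ 0b1111 = 0b0110.
P3: E(K, 0b1001) = 0b0011; 0b0010 ⊕ 0b0011 = 0b0001.
P4: E(K, 0b0010) = 0b1000; 0b0001 ⊕ 0b1000 = 0b1001.
Blocks that differ from the original plaintext: P0, P1.

P0 = 0b1011, P1 = 0b0011, P2 = 0b0110, P3 = 0b0001, P4 = 0b1001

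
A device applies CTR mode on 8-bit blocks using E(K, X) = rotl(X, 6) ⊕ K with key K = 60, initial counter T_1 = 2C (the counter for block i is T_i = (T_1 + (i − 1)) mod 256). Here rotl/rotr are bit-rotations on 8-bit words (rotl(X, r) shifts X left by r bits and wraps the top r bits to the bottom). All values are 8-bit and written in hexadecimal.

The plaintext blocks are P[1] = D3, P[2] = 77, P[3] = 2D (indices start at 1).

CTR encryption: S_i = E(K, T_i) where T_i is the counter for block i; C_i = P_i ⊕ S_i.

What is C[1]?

C[1] = B8

C[1]: T = 2C, S = E(K, T) = 6B; D3 ⊕ 6B = B8.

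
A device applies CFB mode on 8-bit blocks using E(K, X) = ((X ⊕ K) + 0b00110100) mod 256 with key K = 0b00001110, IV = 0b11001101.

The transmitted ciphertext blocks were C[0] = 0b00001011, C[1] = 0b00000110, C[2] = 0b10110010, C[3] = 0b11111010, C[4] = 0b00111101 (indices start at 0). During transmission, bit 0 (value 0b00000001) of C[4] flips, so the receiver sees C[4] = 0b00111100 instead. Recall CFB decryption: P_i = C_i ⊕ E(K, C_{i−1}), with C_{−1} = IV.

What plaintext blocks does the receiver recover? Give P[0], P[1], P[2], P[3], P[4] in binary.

P[0] = 0b11111100, P[1] = 0b00111111, P[2] = 0b10001110, P[3] = 0b00001010, P[4] = 0b00010100

Only C[4] changed, to 0b00111100. In CFB, a change in C_i flips the same bit in P_i and garbles P_{i+1}. Decrypting the received ciphertext:
P[0]: E(K, 0b11001101) = 0b11110111; 0b00001011 ⊕ 0b11110111 = 0b11111100.
P[1]: E(K, 0b00001011) = 0b00111001; 0b00000110 ⊕ 0b00111001 = 0b00111111.
P[2]: E(K, 0b00000110) = 0b00111100; 0b10110010 ⊕ 0b00111100 = 0b10001110.
P[3]: E(K, 0b10110010) = 0b11110000; 0b11111010 ⊕ 0b11110000 = 0b00001010.
P[4]: E(K, 0b11111010) = 0b00101000; 0b00111100 ⊕ 0b00101000 = 0b00010100.
Blocks that differ from the original plaintext: P[4].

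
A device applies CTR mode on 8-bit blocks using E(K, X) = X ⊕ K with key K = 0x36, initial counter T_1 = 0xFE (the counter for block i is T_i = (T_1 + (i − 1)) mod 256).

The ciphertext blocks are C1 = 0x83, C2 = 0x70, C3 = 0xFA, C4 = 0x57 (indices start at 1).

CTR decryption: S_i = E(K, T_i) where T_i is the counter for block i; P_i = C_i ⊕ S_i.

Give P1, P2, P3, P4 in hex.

P1: T = 0xFE, S = E(K, T) = 0xC8; 0x83 ⊕ 0xC8 = 0x4B.
P2: T = 0xFF, S = E(K, T) = 0xC9; 0x70 ⊕ 0xC9 = 0xB9.
P3: T = 0x00, S = E(K, T) = 0x36; 0xFA ⊕ 0x36 = 0xCC.
P4: T = 0x01, S = E(K, T) = 0x37; 0x57 ⊕ 0x37 = 0x60.

P1 = 0x4B, P2 = 0xB9, P3 = 0xCC, P4 = 0x60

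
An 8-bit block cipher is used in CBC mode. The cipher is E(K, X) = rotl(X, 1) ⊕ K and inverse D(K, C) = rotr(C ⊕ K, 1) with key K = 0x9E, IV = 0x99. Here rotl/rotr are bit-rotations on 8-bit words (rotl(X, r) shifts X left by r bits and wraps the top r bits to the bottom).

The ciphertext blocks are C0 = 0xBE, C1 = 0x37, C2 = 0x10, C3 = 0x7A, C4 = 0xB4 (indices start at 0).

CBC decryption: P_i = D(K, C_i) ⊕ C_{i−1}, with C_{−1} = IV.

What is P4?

P4 = 0x6F

P4: D(K, 0xB4) = 0x15; 0x15 ⊕ 0x7A = 0x6F.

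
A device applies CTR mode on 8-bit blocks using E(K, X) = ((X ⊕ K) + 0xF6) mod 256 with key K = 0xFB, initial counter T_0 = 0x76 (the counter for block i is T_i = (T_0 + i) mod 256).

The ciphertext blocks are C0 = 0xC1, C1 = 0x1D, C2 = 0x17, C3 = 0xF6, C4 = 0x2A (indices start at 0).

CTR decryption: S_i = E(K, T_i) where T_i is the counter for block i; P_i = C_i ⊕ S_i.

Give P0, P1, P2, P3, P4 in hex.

P0: T = 0x76, S = E(K, T) = 0x83; 0xC1 ⊕ 0x83 = 0x42.
P1: T = 0x77, S = E(K, T) = 0x82; 0x1D ⊕ 0x82 = 0x9F.
P2: T = 0x78, S = E(K, T) = 0x79; 0x17 ⊕ 0x79 = 0x6E.
P3: T = 0x79, S = E(K, T) = 0x78; 0xF6 ⊕ 0x78 = 0x8E.
P4: T = 0x7A, S = E(K, T) = 0x77; 0x2A ⊕ 0x77 = 0x5D.

P0 = 0x42, P1 = 0x9F, P2 = 0x6E, P3 = 0x8E, P4 = 0x5D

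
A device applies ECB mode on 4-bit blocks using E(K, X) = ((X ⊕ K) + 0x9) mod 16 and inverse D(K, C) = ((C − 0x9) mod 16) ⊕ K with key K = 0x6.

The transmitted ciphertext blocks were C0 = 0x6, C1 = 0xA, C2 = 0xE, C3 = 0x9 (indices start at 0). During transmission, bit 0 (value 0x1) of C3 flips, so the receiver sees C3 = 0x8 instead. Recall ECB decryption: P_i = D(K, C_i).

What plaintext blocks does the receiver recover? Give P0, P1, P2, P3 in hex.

P0 = 0xB, P1 = 0x7, P2 = 0x3, P3 = 0x9

Only C3 changed, to 0x8. In ECB, a change in C_i affects only P_i. Decrypting the received ciphertext:
P0: D(K, 0x6) = 0xB.
P1: D(K, 0xA) = 0x7.
P2: D(K, 0xE) = 0x3.
P3: D(K, 0x8) = 0x9.
Blocks that differ from the original plaintext: P3.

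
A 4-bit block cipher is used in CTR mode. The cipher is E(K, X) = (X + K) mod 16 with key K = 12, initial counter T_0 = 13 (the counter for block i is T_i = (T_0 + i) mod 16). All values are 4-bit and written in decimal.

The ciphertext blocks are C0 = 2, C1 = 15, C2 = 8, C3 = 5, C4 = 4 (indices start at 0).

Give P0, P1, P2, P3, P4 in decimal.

CTR decryption: S_i = E(K, T_i) where T_i is the counter for block i; P_i = C_i ⊕ S_i.
P0: T = 13, S = E(K, T) = 9; 2 ⊕ 9 = 11.
P1: T = 14, S = E(K, T) = 10; 15 ⊕ 10 = 5.
P2: T = 15, S = E(K, T) = 11; 8 ⊕ 11 = 3.
P3: T = 0, S = E(K, T) = 12; 5 ⊕ 12 = 9.
P4: T = 1, S = E(K, T) = 13; 4 ⊕ 13 = 9.

P0 = 11, P1 = 5, P2 = 3, P3 = 9, P4 = 9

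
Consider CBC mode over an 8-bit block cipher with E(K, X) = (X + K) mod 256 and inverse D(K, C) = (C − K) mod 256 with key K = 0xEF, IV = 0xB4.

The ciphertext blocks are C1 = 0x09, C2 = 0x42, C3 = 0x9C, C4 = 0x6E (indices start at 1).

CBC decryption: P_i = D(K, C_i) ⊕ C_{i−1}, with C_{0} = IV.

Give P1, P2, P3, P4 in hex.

P1: D(K, 0x09) = 0x1A; 0x1A ⊕ 0xB4 = 0xAE.
P2: D(K, 0x42) = 0x53; 0x53 ⊕ 0x09 = 0x5A.
P3: D(K, 0x9C) = 0xAD; 0xAD ⊕ 0x42 = 0xEF.
P4: D(K, 0x6E) = 0x7F; 0x7F ⊕ 0x9C = 0xE3.

P1 = 0xAE, P2 = 0x5A, P3 = 0xEF, P4 = 0xE3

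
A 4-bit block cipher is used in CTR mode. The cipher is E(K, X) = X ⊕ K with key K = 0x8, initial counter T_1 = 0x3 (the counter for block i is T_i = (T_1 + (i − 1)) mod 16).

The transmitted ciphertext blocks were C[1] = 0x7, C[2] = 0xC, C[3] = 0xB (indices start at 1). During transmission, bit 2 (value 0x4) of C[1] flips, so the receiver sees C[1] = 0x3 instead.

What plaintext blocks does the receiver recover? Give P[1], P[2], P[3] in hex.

CTR decryption: S_i = E(K, T_i) where T_i is the counter for block i; P_i = C_i ⊕ S_i.
Only C[1] changed, to 0x3. In CTR, a change in C_i flips the same bit in P_i only; the keystream is unaffected. Decrypting the received ciphertext:
P[1]: T = 0x3, S = E(K, T) = 0xB; 0x3 ⊕ 0xB = 0x8.
P[2]: T = 0x4, S = E(K, T) = 0xC; 0xC ⊕ 0xC = 0x0.
P[3]: T = 0x5, S = E(K, T) = 0xD; 0xB ⊕ 0xD = 0x6.
Blocks that differ from the original plaintext: P[1].

P[1] = 0x8, P[2] = 0x0, P[3] = 0x6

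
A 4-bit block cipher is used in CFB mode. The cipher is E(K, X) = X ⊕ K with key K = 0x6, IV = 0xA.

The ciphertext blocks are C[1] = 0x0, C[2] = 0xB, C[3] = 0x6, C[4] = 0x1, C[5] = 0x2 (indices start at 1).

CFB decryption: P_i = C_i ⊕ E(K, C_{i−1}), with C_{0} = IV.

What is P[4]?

P[4] = 0x1

P[4]: E(K, 0x6) = 0x0; 0x1 ⊕ 0x0 = 0x1.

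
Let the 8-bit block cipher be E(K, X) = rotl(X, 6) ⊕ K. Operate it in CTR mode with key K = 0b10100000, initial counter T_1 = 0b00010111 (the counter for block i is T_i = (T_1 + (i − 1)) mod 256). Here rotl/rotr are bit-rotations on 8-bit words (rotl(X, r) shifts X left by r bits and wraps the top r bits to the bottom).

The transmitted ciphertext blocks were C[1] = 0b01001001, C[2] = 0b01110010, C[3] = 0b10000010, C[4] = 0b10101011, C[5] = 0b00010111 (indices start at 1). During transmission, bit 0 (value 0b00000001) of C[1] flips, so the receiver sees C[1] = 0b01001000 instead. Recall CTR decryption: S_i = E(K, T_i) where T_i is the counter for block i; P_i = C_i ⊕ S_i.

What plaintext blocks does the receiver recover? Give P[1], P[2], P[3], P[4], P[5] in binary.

P[1] = 0b00101101, P[2] = 0b11010100, P[3] = 0b01100100, P[4] = 0b10001101, P[5] = 0b01110001

Only C[1] changed, to 0b01001000. In CTR, a change in C_i flips the same bit in P_i only; the keystream is unaffected. Decrypting the received ciphertext:
P[1]: T = 0b00010111, S = E(K, T) = 0b01100101; 0b01001000 ⊕ 0b01100101 = 0b00101101.
P[2]: T = 0b00011000, S = E(K, T) = 0b10100110; 0b01110010 ⊕ 0b10100110 = 0b11010100.
P[3]: T = 0b00011001, S = E(K, T) = 0b11100110; 0b10000010 ⊕ 0b11100110 = 0b01100100.
P[4]: T = 0b00011010, S = E(K, T) = 0b00100110; 0b10101011 ⊕ 0b00100110 = 0b10001101.
P[5]: T = 0b00011011, S = E(K, T) = 0b01100110; 0b00010111 ⊕ 0b01100110 = 0b01110001.
Blocks that differ from the original plaintext: P[1].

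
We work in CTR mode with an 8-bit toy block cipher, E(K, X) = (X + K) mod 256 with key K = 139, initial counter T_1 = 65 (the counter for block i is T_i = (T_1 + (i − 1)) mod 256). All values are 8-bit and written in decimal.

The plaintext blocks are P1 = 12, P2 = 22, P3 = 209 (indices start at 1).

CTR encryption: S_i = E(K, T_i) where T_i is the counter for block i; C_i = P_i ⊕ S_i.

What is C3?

C3 = 31

C1: T = 65, S = E(K, T) = 204; 12 ⊕ 204 = 192.
C2: T = 66, S = E(K, T) = 205; 22 ⊕ 205 = 219.
C3: T = 67, S = E(K, T) = 206; 209 ⊕ 206 = 31.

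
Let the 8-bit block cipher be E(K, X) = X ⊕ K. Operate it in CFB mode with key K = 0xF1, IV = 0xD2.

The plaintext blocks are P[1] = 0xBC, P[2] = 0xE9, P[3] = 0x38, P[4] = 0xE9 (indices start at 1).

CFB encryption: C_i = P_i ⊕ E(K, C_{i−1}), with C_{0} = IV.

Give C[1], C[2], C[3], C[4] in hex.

C[1] = 0x9F, C[2] = 0x87, C[3] = 0x4E, C[4] = 0x56

C[1]: E(K, 0xD2) = 0x23; 0xBC ⊕ 0x23 = 0x9F.
C[2]: E(K, 0x9F) = 0x6E; 0xE9 ⊕ 0x6E = 0x87.
C[3]: E(K, 0x87) = 0x76; 0x38 ⊕ 0x76 = 0x4E.
C[4]: E(K, 0x4E) = 0xBF; 0xE9 ⊕ 0xBF = 0x56.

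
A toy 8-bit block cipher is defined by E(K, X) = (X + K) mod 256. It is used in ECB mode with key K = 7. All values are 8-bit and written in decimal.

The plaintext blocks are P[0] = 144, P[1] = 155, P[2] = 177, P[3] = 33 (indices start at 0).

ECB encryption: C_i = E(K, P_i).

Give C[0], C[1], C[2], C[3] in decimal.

C[0]: E(K, 144) = 151.
C[1]: E(K, 155) = 162.
C[2]: E(K, 177) = 184.
C[3]: E(K, 33) = 40.

C[0] = 151, C[1] = 162, C[2] = 184, C[3] = 40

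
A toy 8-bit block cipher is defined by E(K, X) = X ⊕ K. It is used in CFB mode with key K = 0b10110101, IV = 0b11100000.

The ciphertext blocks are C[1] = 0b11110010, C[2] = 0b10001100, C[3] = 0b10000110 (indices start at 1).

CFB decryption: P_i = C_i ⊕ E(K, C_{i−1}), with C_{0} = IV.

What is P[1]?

P[1] = 0b10100111

P[1]: E(K, 0b11100000) = 0b01010101; 0b11110010 ⊕ 0b01010101 = 0b10100111.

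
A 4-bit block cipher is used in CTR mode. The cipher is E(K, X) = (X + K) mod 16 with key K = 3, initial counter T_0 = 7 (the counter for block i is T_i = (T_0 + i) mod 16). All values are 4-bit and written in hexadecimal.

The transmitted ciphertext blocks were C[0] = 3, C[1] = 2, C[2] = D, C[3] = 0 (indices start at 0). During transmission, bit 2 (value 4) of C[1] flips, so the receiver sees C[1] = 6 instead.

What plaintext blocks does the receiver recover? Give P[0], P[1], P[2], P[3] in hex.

CTR decryption: S_i = E(K, T_i) where T_i is the counter for block i; P_i = C_i ⊕ S_i.
Only C[1] changed, to 6. In CTR, a change in C_i flips the same bit in P_i only; the keystream is unaffected. Decrypting the received ciphertext:
P[0]: T = 7, S = E(K, T) = A; 3 ⊕ A = 9.
P[1]: T = 8, S = E(K, T) = B; 6 ⊕ B = D.
P[2]: T = 9, S = E(K, T) = C; D ⊕ C = 1.
P[3]: T = A, S = E(K, T) = D; 0 ⊕ D = D.
Blocks that differ from the original plaintext: P[1].

P[0] = 9, P[1] = D, P[2] = 1, P[3] = D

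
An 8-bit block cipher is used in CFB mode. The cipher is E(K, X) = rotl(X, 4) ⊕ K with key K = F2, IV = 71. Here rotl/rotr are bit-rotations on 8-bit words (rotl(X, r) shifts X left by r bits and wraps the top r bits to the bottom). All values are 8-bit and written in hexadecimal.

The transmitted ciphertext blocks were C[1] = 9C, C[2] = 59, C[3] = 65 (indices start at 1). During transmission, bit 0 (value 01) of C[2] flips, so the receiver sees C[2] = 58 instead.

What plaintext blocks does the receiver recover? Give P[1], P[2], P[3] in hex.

CFB decryption: P_i = C_i ⊕ E(K, C_{i−1}), with C_{0} = IV.
Only C[2] changed, to 58. In CFB, a change in C_i flips the same bit in P_i and garbles P_{i+1}. Decrypting the received ciphertext:
P[1]: E(K, 71) = E5; 9C ⊕ E5 = 79.
P[2]: E(K, 9C) = 3B; 58 ⊕ 3B = 63.
P[3]: E(K, 58) = 77; 65 ⊕ 77 = 12.
Blocks that differ from the original plaintext: P[2], P[3].

P[1] = 79, P[2] = 63, P[3] = 12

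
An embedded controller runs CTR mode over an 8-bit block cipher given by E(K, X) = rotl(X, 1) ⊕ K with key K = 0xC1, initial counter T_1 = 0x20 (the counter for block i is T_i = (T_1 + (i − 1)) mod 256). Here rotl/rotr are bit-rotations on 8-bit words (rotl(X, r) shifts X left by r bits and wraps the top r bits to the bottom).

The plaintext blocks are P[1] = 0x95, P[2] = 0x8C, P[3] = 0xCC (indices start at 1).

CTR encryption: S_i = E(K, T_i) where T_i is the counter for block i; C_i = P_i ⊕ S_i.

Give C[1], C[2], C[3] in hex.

C[1] = 0x14, C[2] = 0x0F, C[3] = 0x49

C[1]: T = 0x20, S = E(K, T) = 0x81; 0x95 ⊕ 0x81 = 0x14.
C[2]: T = 0x21, S = E(K, T) = 0x83; 0x8C ⊕ 0x83 = 0x0F.
C[3]: T = 0x22, S = E(K, T) = 0x85; 0xCC ⊕ 0x85 = 0x49.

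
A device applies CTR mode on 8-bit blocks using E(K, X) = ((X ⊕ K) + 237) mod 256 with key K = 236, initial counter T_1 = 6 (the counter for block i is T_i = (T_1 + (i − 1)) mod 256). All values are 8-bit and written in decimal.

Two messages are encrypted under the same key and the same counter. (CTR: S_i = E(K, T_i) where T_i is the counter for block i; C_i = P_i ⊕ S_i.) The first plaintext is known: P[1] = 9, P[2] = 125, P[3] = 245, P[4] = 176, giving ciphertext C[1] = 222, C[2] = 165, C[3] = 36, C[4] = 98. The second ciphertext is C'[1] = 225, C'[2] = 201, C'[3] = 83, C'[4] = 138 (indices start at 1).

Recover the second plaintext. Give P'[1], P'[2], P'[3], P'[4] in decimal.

In CTR with a reused counter, both messages share the same keystream S_i, so C_i ⊕ C'_i = P_i ⊕ P'_i and thus P'_i = P_i ⊕ C_i ⊕ C'_i.
P'[1]: 9 ⊕ 222 ⊕ 225 = 54.
P'[2]: 125 ⊕ 165 ⊕ 201 = 17.
P'[3]: 245 ⊕ 36 ⊕ 83 = 130.
P'[4]: 176 ⊕ 98 ⊕ 138 = 88.

P'[1] = 54, P'[2] = 17, P'[3] = 130, P'[4] = 88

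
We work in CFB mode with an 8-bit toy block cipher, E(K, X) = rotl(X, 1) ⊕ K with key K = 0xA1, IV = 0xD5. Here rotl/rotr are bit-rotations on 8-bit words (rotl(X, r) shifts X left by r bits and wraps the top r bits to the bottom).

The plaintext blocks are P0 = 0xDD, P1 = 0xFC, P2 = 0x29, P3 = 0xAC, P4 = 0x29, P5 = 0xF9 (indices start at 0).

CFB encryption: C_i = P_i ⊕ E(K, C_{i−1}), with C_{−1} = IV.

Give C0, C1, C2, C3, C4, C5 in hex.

C0 = 0xD7, C1 = 0xF2, C2 = 0x6D, C3 = 0xD7, C4 = 0x27, C5 = 0x16

C0: E(K, 0xD5) = 0x0A; 0xDD ⊕ 0x0A = 0xD7.
C1: E(K, 0xD7) = 0x0E; 0xFC ⊕ 0x0E = 0xF2.
C2: E(K, 0xF2) = 0x44; 0x29 ⊕ 0x44 = 0x6D.
C3: E(K, 0x6D) = 0x7B; 0xAC ⊕ 0x7B = 0xD7.
C4: E(K, 0xD7) = 0x0E; 0x29 ⊕ 0x0E = 0x27.
C5: E(K, 0x27) = 0xEF; 0xF9 ⊕ 0xEF = 0x16.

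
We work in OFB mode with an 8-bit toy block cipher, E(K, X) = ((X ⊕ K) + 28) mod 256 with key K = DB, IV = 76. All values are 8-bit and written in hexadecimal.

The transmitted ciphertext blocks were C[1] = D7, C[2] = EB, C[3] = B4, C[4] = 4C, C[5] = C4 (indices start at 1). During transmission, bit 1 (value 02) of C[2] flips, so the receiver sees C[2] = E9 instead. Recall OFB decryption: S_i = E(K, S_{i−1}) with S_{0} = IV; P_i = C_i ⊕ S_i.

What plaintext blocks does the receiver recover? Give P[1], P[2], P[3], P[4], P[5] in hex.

P[1] = 02, P[2] = DF, P[3] = A1, P[4] = BA, P[5] = 91

Only C[2] changed, to E9. In OFB, a change in C_i flips the same bit in P_i only; the keystream is unaffected. Decrypting the received ciphertext:
P[1]: S = E(K, 76) = D5; D7 ⊕ D5 = 02.
P[2]: S = E(K, D5) = 36; E9 ⊕ 36 = DF.
P[3]: S = E(K, 36) = 15; B4 ⊕ 15 = A1.
P[4]: S = E(K, 15) = F6; 4C ⊕ F6 = BA.
P[5]: S = E(K, F6) = 55; C4 ⊕ 55 = 91.
Blocks that differ from the original plaintext: P[2].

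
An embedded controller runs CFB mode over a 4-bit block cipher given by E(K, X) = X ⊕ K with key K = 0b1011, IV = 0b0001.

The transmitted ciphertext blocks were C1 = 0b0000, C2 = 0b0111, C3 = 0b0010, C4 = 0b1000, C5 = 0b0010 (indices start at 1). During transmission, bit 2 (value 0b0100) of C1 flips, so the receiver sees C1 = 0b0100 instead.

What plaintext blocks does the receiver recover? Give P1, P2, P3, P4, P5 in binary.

CFB decryption: P_i = C_i ⊕ E(K, C_{i−1}), with C_{0} = IV.
Only C1 changed, to 0b0100. In CFB, a change in C_i flips the same bit in P_i and garbles P_{i+1}. Decrypting the received ciphertext:
P1: E(K, 0b0001) = 0b1010; 0b0100 ⊕ 0b1010 = 0b1110.
P2: E(K, 0b0100) = 0b1111; 0b0111 ⊕ 0b1111 = 0b1000.
P3: E(K, 0b0111) = 0b1100; 0b0010 ⊕ 0b1100 = 0b1110.
P4: E(K, 0b0010) = 0b1001; 0b1000 ⊕ 0b1001 = 0b0001.
P5: E(K, 0b1000) = 0b0011; 0b0010 ⊕ 0b0011 = 0b0001.
Blocks that differ from the original plaintext: P1, P2.

P1 = 0b1110, P2 = 0b1000, P3 = 0b1110, P4 = 0b0001, P5 = 0b0001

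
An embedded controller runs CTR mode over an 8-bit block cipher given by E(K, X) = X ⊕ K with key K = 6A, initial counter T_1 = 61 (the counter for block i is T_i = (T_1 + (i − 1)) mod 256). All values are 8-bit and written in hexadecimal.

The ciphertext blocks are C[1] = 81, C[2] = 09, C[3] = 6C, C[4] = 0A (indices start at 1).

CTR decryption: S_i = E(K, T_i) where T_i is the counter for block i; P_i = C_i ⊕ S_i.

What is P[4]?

P[4]: T = 64, S = E(K, T) = 0E; 0A ⊕ 0E = 04.

P[4] = 04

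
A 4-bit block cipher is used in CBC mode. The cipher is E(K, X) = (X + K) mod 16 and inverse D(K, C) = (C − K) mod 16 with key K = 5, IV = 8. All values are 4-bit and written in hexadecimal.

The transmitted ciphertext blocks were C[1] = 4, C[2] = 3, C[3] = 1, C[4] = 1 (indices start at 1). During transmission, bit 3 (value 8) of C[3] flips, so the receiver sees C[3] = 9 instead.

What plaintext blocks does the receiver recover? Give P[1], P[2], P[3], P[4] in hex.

CBC decryption: P_i = D(K, C_i) ⊕ C_{i−1}, with C_{0} = IV.
Only C[3] changed, to 9. In CBC, a change in C_i garbles P_i and flips the same bit in P_{i+1}. Decrypting the received ciphertext:
P[1]: D(K, 4) = F; F ⊕ 8 = 7.
P[2]: D(K, 3) = E; E ⊕ 4 = A.
P[3]: D(K, 9) = 4; 4 ⊕ 3 = 7.
P[4]: D(K, 1) = C; C ⊕ 9 = 5.
Blocks that differ from the original plaintext: P[3], P[4].

P[1] = 7, P[2] = A, P[3] = 7, P[4] = 5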